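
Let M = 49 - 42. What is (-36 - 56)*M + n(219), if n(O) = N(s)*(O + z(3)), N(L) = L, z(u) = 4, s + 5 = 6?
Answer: -421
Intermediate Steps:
s = 1 (s = -5 + 6 = 1)
n(O) = 4 + O (n(O) = 1*(O + 4) = 1*(4 + O) = 4 + O)
M = 7
(-36 - 56)*M + n(219) = (-36 - 56)*7 + (4 + 219) = -92*7 + 223 = -644 + 223 = -421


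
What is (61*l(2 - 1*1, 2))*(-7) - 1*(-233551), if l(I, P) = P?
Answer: 232697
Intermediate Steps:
(61*l(2 - 1*1, 2))*(-7) - 1*(-233551) = (61*2)*(-7) - 1*(-233551) = 122*(-7) + 233551 = -854 + 233551 = 232697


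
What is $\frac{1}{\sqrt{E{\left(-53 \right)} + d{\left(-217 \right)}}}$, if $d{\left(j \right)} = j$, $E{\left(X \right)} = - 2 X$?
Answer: $- \frac{i \sqrt{111}}{111} \approx - 0.094916 i$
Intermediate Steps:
$\frac{1}{\sqrt{E{\left(-53 \right)} + d{\left(-217 \right)}}} = \frac{1}{\sqrt{\left(-2\right) \left(-53\right) - 217}} = \frac{1}{\sqrt{106 - 217}} = \frac{1}{\sqrt{-111}} = \frac{1}{i \sqrt{111}} = - \frac{i \sqrt{111}}{111}$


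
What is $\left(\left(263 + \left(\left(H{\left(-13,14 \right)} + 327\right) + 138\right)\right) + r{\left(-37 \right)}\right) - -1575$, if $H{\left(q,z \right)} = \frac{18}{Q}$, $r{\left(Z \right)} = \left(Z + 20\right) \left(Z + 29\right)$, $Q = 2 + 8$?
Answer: $\frac{12204}{5} \approx 2440.8$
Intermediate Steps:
$Q = 10$
$r{\left(Z \right)} = \left(20 + Z\right) \left(29 + Z\right)$
$H{\left(q,z \right)} = \frac{9}{5}$ ($H{\left(q,z \right)} = \frac{18}{10} = 18 \cdot \frac{1}{10} = \frac{9}{5}$)
$\left(\left(263 + \left(\left(H{\left(-13,14 \right)} + 327\right) + 138\right)\right) + r{\left(-37 \right)}\right) - -1575 = \left(\left(263 + \left(\left(\frac{9}{5} + 327\right) + 138\right)\right) + \left(580 + \left(-37\right)^{2} + 49 \left(-37\right)\right)\right) - -1575 = \left(\left(263 + \left(\frac{1644}{5} + 138\right)\right) + \left(580 + 1369 - 1813\right)\right) + 1575 = \left(\left(263 + \frac{2334}{5}\right) + 136\right) + 1575 = \left(\frac{3649}{5} + 136\right) + 1575 = \frac{4329}{5} + 1575 = \frac{12204}{5}$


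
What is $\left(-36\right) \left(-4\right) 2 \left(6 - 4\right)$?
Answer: $576$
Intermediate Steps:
$\left(-36\right) \left(-4\right) 2 \left(6 - 4\right) = 144 \cdot 2 \cdot 2 = 144 \cdot 4 = 576$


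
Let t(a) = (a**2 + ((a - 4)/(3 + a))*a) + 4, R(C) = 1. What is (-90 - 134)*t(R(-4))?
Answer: -952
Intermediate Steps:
t(a) = 4 + a**2 + a*(-4 + a)/(3 + a) (t(a) = (a**2 + ((-4 + a)/(3 + a))*a) + 4 = (a**2 + a*(-4 + a)/(3 + a)) + 4 = 4 + a**2 + a*(-4 + a)/(3 + a))
(-90 - 134)*t(R(-4)) = (-90 - 134)*((12 + 1**3 + 4*1**2)/(3 + 1)) = -224*(12 + 1 + 4*1)/4 = -56*(12 + 1 + 4) = -56*17 = -224*17/4 = -952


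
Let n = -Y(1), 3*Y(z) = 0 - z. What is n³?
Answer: 1/27 ≈ 0.037037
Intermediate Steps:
Y(z) = -z/3 (Y(z) = (0 - z)/3 = (-z)/3 = -z/3)
n = ⅓ (n = -(-1)/3 = -1*(-⅓) = ⅓ ≈ 0.33333)
n³ = (⅓)³ = 1/27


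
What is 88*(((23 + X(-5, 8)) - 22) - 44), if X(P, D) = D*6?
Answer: 440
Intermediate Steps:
X(P, D) = 6*D
88*(((23 + X(-5, 8)) - 22) - 44) = 88*(((23 + 6*8) - 22) - 44) = 88*(((23 + 48) - 22) - 44) = 88*((71 - 22) - 44) = 88*(49 - 44) = 88*5 = 440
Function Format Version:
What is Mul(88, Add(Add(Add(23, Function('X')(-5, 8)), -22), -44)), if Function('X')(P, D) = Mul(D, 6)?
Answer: 440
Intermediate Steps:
Function('X')(P, D) = Mul(6, D)
Mul(88, Add(Add(Add(23, Function('X')(-5, 8)), -22), -44)) = Mul(88, Add(Add(Add(23, Mul(6, 8)), -22), -44)) = Mul(88, Add(Add(Add(23, 48), -22), -44)) = Mul(88, Add(Add(71, -22), -44)) = Mul(88, Add(49, -44)) = Mul(88, 5) = 440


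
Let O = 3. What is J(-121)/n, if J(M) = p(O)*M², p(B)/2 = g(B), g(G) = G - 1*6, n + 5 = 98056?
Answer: -87846/98051 ≈ -0.89592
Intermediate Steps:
n = 98051 (n = -5 + 98056 = 98051)
g(G) = -6 + G (g(G) = G - 6 = -6 + G)
p(B) = -12 + 2*B (p(B) = 2*(-6 + B) = -12 + 2*B)
J(M) = -6*M² (J(M) = (-12 + 2*3)*M² = (-12 + 6)*M² = -6*M²)
J(-121)/n = -6*(-121)²/98051 = -6*14641*(1/98051) = -87846*1/98051 = -87846/98051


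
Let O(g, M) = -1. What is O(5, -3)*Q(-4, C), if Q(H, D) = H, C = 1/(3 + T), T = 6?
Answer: 4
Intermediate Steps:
C = ⅑ (C = 1/(3 + 6) = 1/9 = ⅑ ≈ 0.11111)
O(5, -3)*Q(-4, C) = -1*(-4) = 4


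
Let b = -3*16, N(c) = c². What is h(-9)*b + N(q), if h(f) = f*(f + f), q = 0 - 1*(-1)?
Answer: -7775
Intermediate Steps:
q = 1 (q = 0 + 1 = 1)
b = -48
h(f) = 2*f² (h(f) = f*(2*f) = 2*f²)
h(-9)*b + N(q) = (2*(-9)²)*(-48) + 1² = (2*81)*(-48) + 1 = 162*(-48) + 1 = -7776 + 1 = -7775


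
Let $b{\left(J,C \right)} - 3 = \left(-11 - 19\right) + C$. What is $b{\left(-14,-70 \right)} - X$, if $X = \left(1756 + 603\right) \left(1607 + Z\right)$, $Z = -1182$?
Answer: $-1002672$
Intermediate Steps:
$b{\left(J,C \right)} = -27 + C$ ($b{\left(J,C \right)} = 3 + \left(\left(-11 - 19\right) + C\right) = 3 + \left(-30 + C\right) = -27 + C$)
$X = 1002575$ ($X = \left(1756 + 603\right) \left(1607 - 1182\right) = 2359 \cdot 425 = 1002575$)
$b{\left(-14,-70 \right)} - X = \left(-27 - 70\right) - 1002575 = -97 - 1002575 = -1002672$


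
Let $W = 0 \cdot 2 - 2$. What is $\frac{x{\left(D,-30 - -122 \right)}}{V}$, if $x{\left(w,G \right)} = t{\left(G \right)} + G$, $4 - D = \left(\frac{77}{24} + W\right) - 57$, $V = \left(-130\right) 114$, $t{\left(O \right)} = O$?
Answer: $- \frac{46}{3705} \approx -0.012416$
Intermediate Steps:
$W = -2$ ($W = 0 - 2 = -2$)
$V = -14820$
$D = \frac{1435}{24}$ ($D = 4 - \left(\left(\frac{77}{24} - 2\right) - 57\right) = 4 - \left(\frac{29}{24} - 57\right) = 4 - - \frac{1339}{24} = 4 + \frac{1339}{24} = \frac{1435}{24} \approx 59.792$)
$x{\left(w,G \right)} = 2 G$ ($x{\left(w,G \right)} = G + G = 2 G$)
$\frac{x{\left(D,-30 - -122 \right)}}{V} = \frac{2 \left(-30 - -122\right)}{-14820} = 2 \left(-30 + 122\right) \left(- \frac{1}{14820}\right) = 2 \cdot 92 \left(- \frac{1}{14820}\right) = 184 \left(- \frac{1}{14820}\right) = - \frac{46}{3705}$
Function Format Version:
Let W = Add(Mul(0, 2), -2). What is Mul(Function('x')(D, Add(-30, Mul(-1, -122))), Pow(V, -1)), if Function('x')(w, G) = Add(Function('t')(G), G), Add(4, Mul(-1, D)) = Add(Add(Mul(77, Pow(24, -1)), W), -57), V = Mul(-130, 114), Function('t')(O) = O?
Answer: Rational(-46, 3705) ≈ -0.012416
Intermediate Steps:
W = -2 (W = Add(0, -2) = -2)
V = -14820
D = Rational(1435, 24) (D = Add(4, Mul(-1, Add(Add(Mul(77, Pow(24, -1)), -2), -57))) = Add(4, Mul(-1, Add(Add(Mul(77, Rational(1, 24)), -2), -57))) = Add(4, Mul(-1, Add(Add(Rational(77, 24), -2), -57))) = Add(4, Mul(-1, Add(Rational(29, 24), -57))) = Add(4, Mul(-1, Rational(-1339, 24))) = Add(4, Rational(1339, 24)) = Rational(1435, 24) ≈ 59.792)
Function('x')(w, G) = Mul(2, G) (Function('x')(w, G) = Add(G, G) = Mul(2, G))
Mul(Function('x')(D, Add(-30, Mul(-1, -122))), Pow(V, -1)) = Mul(Mul(2, Add(-30, Mul(-1, -122))), Pow(-14820, -1)) = Mul(Mul(2, Add(-30, 122)), Rational(-1, 14820)) = Mul(Mul(2, 92), Rational(-1, 14820)) = Mul(184, Rational(-1, 14820)) = Rational(-46, 3705)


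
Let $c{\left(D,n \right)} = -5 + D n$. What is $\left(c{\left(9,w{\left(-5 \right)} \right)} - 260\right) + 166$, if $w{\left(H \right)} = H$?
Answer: $-144$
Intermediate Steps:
$\left(c{\left(9,w{\left(-5 \right)} \right)} - 260\right) + 166 = \left(\left(-5 + 9 \left(-5\right)\right) - 260\right) + 166 = \left(\left(-5 - 45\right) - 260\right) + 166 = \left(-50 - 260\right) + 166 = -310 + 166 = -144$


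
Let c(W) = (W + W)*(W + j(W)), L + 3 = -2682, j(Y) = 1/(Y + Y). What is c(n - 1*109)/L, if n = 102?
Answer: -33/895 ≈ -0.036871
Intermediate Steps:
j(Y) = 1/(2*Y)
L = -2685 (L = -3 - 2682 = -2685)
c(W) = 2*W*(W + 1/(2*W)) (c(W) = (W + W)*(W + 1/(2*W)) = (2*W)*(W + 1/(2*W)) = 2*W*(W + 1/(2*W)))
c(n - 1*109)/L = (1 + 2*(102 - 1*109)²)/(-2685) = (1 + 2*(102 - 109)²)*(-1/2685) = (1 + 2*(-7)²)*(-1/2685) = (1 + 2*49)*(-1/2685) = (1 + 98)*(-1/2685) = 99*(-1/2685) = -33/895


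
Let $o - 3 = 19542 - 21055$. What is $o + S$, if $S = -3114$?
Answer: $-4624$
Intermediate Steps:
$o = -1510$ ($o = 3 + \left(19542 - 21055\right) = 3 - 1513 = -1510$)
$o + S = -1510 - 3114 = -4624$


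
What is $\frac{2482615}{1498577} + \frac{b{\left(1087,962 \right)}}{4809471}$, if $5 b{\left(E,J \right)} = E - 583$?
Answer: $\frac{19900359838711}{12012271037945} \approx 1.6567$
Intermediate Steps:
$b{\left(E,J \right)} = - \frac{583}{5} + \frac{E}{5}$ ($b{\left(E,J \right)} = \frac{E - 583}{5} = \frac{-583 + E}{5} = - \frac{583}{5} + \frac{E}{5}$)
$\frac{2482615}{1498577} + \frac{b{\left(1087,962 \right)}}{4809471} = \frac{2482615}{1498577} + \frac{- \frac{583}{5} + \frac{1}{5} \cdot 1087}{4809471} = 2482615 \cdot \frac{1}{1498577} + \left(- \frac{583}{5} + \frac{1087}{5}\right) \frac{1}{4809471} = \frac{2482615}{1498577} + \frac{504}{5} \cdot \frac{1}{4809471} = \frac{2482615}{1498577} + \frac{168}{8015785} = \frac{19900359838711}{12012271037945}$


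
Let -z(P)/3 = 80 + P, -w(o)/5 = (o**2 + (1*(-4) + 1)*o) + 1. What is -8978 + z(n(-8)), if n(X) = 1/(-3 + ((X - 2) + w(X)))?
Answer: -4221841/458 ≈ -9218.0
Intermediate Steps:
w(o) = -5 - 5*o**2 + 15*o (w(o) = -5*((o**2 + (1*(-4) + 1)*o) + 1) = -5*((o**2 + (-4 + 1)*o) + 1) = -5*((o**2 - 3*o) + 1) = -5*(1 + o**2 - 3*o) = -5 - 5*o**2 + 15*o)
n(X) = 1/(-10 - 5*X**2 + 16*X) (n(X) = 1/(-3 + ((X - 2) + (-5 - 5*X**2 + 15*X))) = 1/(-3 + ((-2 + X) + (-5 - 5*X**2 + 15*X))) = 1/(-3 + (-7 - 5*X**2 + 16*X)) = 1/(-10 - 5*X**2 + 16*X))
z(P) = -240 - 3*P (z(P) = -3*(80 + P) = -240 - 3*P)
-8978 + z(n(-8)) = -8978 + (-240 - (-3)/(10 - 16*(-8) + 5*(-8)**2)) = -8978 + (-240 - (-3)/(10 + 128 + 5*64)) = -8978 + (-240 - (-3)/(10 + 128 + 320)) = -8978 + (-240 - (-3)/458) = -8978 + (-240 - 3*(-1/458)) = -8978 + (-240 + 3/458) = -8978 - 109917/458 = -4221841/458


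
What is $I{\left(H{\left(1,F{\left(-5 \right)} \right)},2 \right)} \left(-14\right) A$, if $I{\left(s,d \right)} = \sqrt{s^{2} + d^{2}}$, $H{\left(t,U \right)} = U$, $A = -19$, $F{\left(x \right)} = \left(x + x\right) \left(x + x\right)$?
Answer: $532 \sqrt{2501} \approx 26605.0$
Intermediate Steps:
$F{\left(x \right)} = 4 x^{2}$ ($F{\left(x \right)} = 2 x 2 x = 4 x^{2}$)
$I{\left(s,d \right)} = \sqrt{d^{2} + s^{2}}$
$I{\left(H{\left(1,F{\left(-5 \right)} \right)},2 \right)} \left(-14\right) A = \sqrt{2^{2} + \left(4 \left(-5\right)^{2}\right)^{2}} \left(-14\right) \left(-19\right) = \sqrt{4 + \left(4 \cdot 25\right)^{2}} \left(-14\right) \left(-19\right) = \sqrt{4 + 100^{2}} \left(-14\right) \left(-19\right) = \sqrt{4 + 10000} \left(-14\right) \left(-19\right) = \sqrt{10004} \left(-14\right) \left(-19\right) = 2 \sqrt{2501} \left(-14\right) \left(-19\right) = - 28 \sqrt{2501} \left(-19\right) = 532 \sqrt{2501}$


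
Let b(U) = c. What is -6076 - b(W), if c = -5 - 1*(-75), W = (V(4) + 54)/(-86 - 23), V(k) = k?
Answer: -6146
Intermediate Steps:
W = -58/109 (W = (4 + 54)/(-86 - 23) = 58/(-109) = 58*(-1/109) = -58/109 ≈ -0.53211)
c = 70 (c = -5 + 75 = 70)
b(U) = 70
-6076 - b(W) = -6076 - 1*70 = -6076 - 70 = -6146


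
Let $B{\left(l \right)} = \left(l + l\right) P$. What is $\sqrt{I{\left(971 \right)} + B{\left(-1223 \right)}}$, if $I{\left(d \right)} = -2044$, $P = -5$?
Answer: $\sqrt{10186} \approx 100.93$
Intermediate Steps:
$B{\left(l \right)} = - 10 l$ ($B{\left(l \right)} = \left(l + l\right) \left(-5\right) = 2 l \left(-5\right) = - 10 l$)
$\sqrt{I{\left(971 \right)} + B{\left(-1223 \right)}} = \sqrt{-2044 - -12230} = \sqrt{-2044 + 12230} = \sqrt{10186}$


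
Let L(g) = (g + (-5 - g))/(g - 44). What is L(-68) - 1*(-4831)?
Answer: 541077/112 ≈ 4831.0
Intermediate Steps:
L(g) = -5/(-44 + g)
L(-68) - 1*(-4831) = -5/(-44 - 68) - 1*(-4831) = -5/(-112) + 4831 = -5*(-1/112) + 4831 = 5/112 + 4831 = 541077/112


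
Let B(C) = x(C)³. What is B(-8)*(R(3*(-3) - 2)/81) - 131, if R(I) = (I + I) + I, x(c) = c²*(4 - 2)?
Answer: -23072209/27 ≈ -8.5453e+5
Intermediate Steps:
x(c) = 2*c² (x(c) = c²*2 = 2*c²)
R(I) = 3*I (R(I) = 2*I + I = 3*I)
B(C) = 8*C⁶ (B(C) = (2*C²)³ = 8*C⁶)
B(-8)*(R(3*(-3) - 2)/81) - 131 = (8*(-8)⁶)*((3*(3*(-3) - 2))/81) - 131 = (8*262144)*((3*(-9 - 2))*(1/81)) - 131 = 2097152*((3*(-11))*(1/81)) - 131 = 2097152*(-33*1/81) - 131 = 2097152*(-11/27) - 131 = -23068672/27 - 131 = -23072209/27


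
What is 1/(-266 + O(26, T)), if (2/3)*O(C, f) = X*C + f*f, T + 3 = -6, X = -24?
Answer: -2/2161 ≈ -0.00092550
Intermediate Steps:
T = -9 (T = -3 - 6 = -9)
O(C, f) = -36*C + 3*f²/2 (O(C, f) = 3*(-24*C + f*f)/2 = 3*(-24*C + f²)/2 = 3*(f² - 24*C)/2 = -36*C + 3*f²/2)
1/(-266 + O(26, T)) = 1/(-266 + (-36*26 + (3/2)*(-9)²)) = 1/(-266 + (-936 + (3/2)*81)) = 1/(-266 + (-936 + 243/2)) = 1/(-266 - 1629/2) = 1/(-2161/2) = -2/2161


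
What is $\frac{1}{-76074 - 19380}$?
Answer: $- \frac{1}{95454} \approx -1.0476 \cdot 10^{-5}$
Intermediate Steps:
$\frac{1}{-76074 - 19380} = \frac{1}{-95454} = - \frac{1}{95454}$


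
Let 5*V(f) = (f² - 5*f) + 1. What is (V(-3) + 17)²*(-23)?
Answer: -11132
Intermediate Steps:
V(f) = ⅕ - f + f²/5 (V(f) = ((f² - 5*f) + 1)/5 = (1 + f² - 5*f)/5 = ⅕ - f + f²/5)
(V(-3) + 17)²*(-23) = ((⅕ - 1*(-3) + (⅕)*(-3)²) + 17)²*(-23) = ((⅕ + 3 + (⅕)*9) + 17)²*(-23) = ((⅕ + 3 + 9/5) + 17)²*(-23) = (5 + 17)²*(-23) = 22²*(-23) = 484*(-23) = -11132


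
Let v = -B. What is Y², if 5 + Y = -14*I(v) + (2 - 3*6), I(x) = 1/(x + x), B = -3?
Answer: 4900/9 ≈ 544.44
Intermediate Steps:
v = 3 (v = -1*(-3) = 3)
I(x) = 1/(2*x)
Y = -70/3 (Y = -5 + (-7/3 + (2 - 3*6)) = -5 + (-7/3 + (2 - 18)) = -5 + (-14*⅙ - 16) = -5 + (-7/3 - 16) = -5 - 55/3 = -70/3 ≈ -23.333)
Y² = (-70/3)² = 4900/9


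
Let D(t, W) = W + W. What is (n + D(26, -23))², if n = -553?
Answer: 358801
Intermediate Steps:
D(t, W) = 2*W
(n + D(26, -23))² = (-553 + 2*(-23))² = (-553 - 46)² = (-599)² = 358801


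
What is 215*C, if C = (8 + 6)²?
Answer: 42140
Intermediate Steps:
C = 196 (C = 14² = 196)
215*C = 215*196 = 42140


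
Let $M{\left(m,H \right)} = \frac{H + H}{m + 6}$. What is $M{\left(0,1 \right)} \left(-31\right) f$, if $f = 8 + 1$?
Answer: $-93$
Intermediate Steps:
$f = 9$
$M{\left(m,H \right)} = \frac{2 H}{6 + m}$
$M{\left(0,1 \right)} \left(-31\right) f = 2 \cdot 1 \frac{1}{6 + 0} \left(-31\right) 9 = 2 \cdot 1 \cdot \frac{1}{6} \left(-31\right) 9 = \frac{1}{3} \left(-31\right) 9 = \left(- \frac{31}{3}\right) 9 = -93$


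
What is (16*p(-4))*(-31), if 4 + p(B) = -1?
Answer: 2480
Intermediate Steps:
p(B) = -5 (p(B) = -4 - 1 = -5)
(16*p(-4))*(-31) = (16*(-5))*(-31) = -80*(-31) = 2480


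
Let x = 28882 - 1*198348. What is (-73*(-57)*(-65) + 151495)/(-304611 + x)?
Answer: 118970/474077 ≈ 0.25095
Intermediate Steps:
x = -169466 (x = 28882 - 198348 = -169466)
(-73*(-57)*(-65) + 151495)/(-304611 + x) = (-73*(-57)*(-65) + 151495)/(-304611 - 169466) = (4161*(-65) + 151495)/(-474077) = (-270465 + 151495)*(-1/474077) = -118970*(-1/474077) = 118970/474077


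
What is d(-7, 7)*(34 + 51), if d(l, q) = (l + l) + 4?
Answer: -850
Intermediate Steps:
d(l, q) = 4 + 2*l (d(l, q) = 2*l + 4 = 4 + 2*l)
d(-7, 7)*(34 + 51) = (4 + 2*(-7))*(34 + 51) = (4 - 14)*85 = -10*85 = -850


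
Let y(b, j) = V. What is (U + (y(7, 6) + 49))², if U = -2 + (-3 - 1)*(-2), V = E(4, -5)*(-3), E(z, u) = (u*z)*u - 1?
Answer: 58564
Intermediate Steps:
E(z, u) = -1 + z*u² (E(z, u) = z*u² - 1 = -1 + z*u²)
V = -297 (V = (-1 + 4*(-5)²)*(-3) = (-1 + 4*25)*(-3) = (-1 + 100)*(-3) = 99*(-3) = -297)
y(b, j) = -297
U = 6 (U = -2 - 4*(-2) = -2 + 8 = 6)
(U + (y(7, 6) + 49))² = (6 + (-297 + 49))² = (6 - 248)² = (-242)² = 58564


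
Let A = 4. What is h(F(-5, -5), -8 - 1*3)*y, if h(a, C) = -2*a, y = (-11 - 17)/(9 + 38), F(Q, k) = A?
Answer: 224/47 ≈ 4.7660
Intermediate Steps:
F(Q, k) = 4
y = -28/47 ≈ -0.59575
h(F(-5, -5), -8 - 1*3)*y = -2*4*(-28/47) = -8*(-28/47) = 224/47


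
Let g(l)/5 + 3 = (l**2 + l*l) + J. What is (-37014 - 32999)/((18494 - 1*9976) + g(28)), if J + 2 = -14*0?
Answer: -70013/16333 ≈ -4.2866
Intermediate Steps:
J = -2 (J = -2 - 14*0 = -2 + 0 = -2)
g(l) = -25 + 10*l**2 (g(l) = -15 + 5*((l**2 + l*l) - 2) = -15 + 5*((l**2 + l**2) - 2) = -15 + 5*(2*l**2 - 2) = -15 + 5*(-2 + 2*l**2) = -15 + (-10 + 10*l**2) = -25 + 10*l**2)
(-37014 - 32999)/((18494 - 1*9976) + g(28)) = (-37014 - 32999)/((18494 - 1*9976) + (-25 + 10*28**2)) = -70013/((18494 - 9976) + (-25 + 10*784)) = -70013/(8518 + (-25 + 7840)) = -70013/(8518 + 7815) = -70013/16333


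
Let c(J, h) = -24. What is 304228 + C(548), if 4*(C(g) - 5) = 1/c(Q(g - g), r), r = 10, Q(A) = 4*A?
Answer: 29206367/96 ≈ 3.0423e+5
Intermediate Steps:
C(g) = 479/96 (C(g) = 5 + (¼)/(-24) = 5 + (¼)*(-1/24) = 5 - 1/96 = 479/96)
304228 + C(548) = 304228 + 479/96 = 29206367/96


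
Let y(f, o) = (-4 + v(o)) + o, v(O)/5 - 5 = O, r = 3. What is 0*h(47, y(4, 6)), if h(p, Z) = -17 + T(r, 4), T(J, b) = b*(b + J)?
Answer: 0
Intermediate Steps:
v(O) = 25 + 5*O
y(f, o) = 21 + 6*o (y(f, o) = (-4 + (25 + 5*o)) + o = (21 + 5*o) + o = 21 + 6*o)
T(J, b) = b*(J + b)
h(p, Z) = 11 (h(p, Z) = -17 + 4*(3 + 4) = -17 + 4*7 = -17 + 28 = 11)
0*h(47, y(4, 6)) = 0*11 = 0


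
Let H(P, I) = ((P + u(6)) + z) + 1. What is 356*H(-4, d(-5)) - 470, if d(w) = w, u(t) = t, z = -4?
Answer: -826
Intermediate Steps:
H(P, I) = 3 + P (H(P, I) = ((P + 6) - 4) + 1 = ((6 + P) - 4) + 1 = (2 + P) + 1 = 3 + P)
356*H(-4, d(-5)) - 470 = 356*(3 - 4) - 470 = 356*(-1) - 470 = -356 - 470 = -826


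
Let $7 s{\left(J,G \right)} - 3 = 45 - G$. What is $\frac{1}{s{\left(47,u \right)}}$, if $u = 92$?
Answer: $- \frac{7}{44} \approx -0.15909$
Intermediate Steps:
$s{\left(J,G \right)} = \frac{48}{7} - \frac{G}{7}$ ($s{\left(J,G \right)} = \frac{3}{7} + \frac{45 - G}{7} = \frac{3}{7} - \left(- \frac{45}{7} + \frac{G}{7}\right) = \frac{48}{7} - \frac{G}{7}$)
$\frac{1}{s{\left(47,u \right)}} = \frac{1}{\frac{48}{7} - \frac{92}{7}} = \frac{1}{- \frac{44}{7}} = - \frac{7}{44}$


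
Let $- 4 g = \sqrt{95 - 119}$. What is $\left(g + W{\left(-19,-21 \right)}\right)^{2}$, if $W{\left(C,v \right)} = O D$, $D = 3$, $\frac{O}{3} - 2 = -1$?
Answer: $\frac{\left(18 - i \sqrt{6}\right)^{2}}{4} \approx 79.5 - 22.045 i$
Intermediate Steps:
$O = 3$ ($O = 6 + 3 \left(-1\right) = 6 - 3 = 3$)
$g = - \frac{i \sqrt{6}}{2}$ ($g = - \frac{\sqrt{95 - 119}}{4} = - \frac{\sqrt{-24}}{4} = - \frac{2 i \sqrt{6}}{4} = - \frac{i \sqrt{6}}{2} \approx - 1.2247 i$)
$W{\left(C,v \right)} = 9$ ($W{\left(C,v \right)} = 3 \cdot 3 = 9$)
$\left(g + W{\left(-19,-21 \right)}\right)^{2} = \left(- \frac{i \sqrt{6}}{2} + 9\right)^{2} = \left(9 - \frac{i \sqrt{6}}{2}\right)^{2}$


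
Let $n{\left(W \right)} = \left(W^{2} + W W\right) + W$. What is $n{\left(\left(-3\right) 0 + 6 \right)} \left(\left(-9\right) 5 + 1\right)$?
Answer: $-3432$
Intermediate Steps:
$n{\left(W \right)} = W + 2 W^{2}$ ($n{\left(W \right)} = \left(W^{2} + W^{2}\right) + W = 2 W^{2} + W = W + 2 W^{2}$)
$n{\left(\left(-3\right) 0 + 6 \right)} \left(\left(-9\right) 5 + 1\right) = \left(\left(-3\right) 0 + 6\right) \left(1 + 2 \left(\left(-3\right) 0 + 6\right)\right) \left(\left(-9\right) 5 + 1\right) = \left(0 + 6\right) \left(1 + 2 \left(0 + 6\right)\right) \left(-45 + 1\right) = 6 \left(1 + 2 \cdot 6\right) \left(-44\right) = 6 \left(1 + 12\right) \left(-44\right) = 6 \cdot 13 \left(-44\right) = 78 \left(-44\right) = -3432$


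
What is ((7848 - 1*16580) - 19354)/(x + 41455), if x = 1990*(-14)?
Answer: -28086/13595 ≈ -2.0659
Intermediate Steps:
x = -27860
((7848 - 1*16580) - 19354)/(x + 41455) = ((7848 - 1*16580) - 19354)/(-27860 + 41455) = ((7848 - 16580) - 19354)/13595 = (-8732 - 19354)*(1/13595) = -28086*1/13595 = -28086/13595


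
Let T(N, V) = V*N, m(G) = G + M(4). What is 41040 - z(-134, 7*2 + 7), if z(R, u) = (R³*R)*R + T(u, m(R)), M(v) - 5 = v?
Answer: 43204047089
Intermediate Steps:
M(v) = 5 + v
m(G) = 9 + G (m(G) = G + (5 + 4) = G + 9 = 9 + G)
T(N, V) = N*V
z(R, u) = R⁵ + u*(9 + R) (z(R, u) = (R³*R)*R + u*(9 + R) = R⁴*R + u*(9 + R) = R⁵ + u*(9 + R))
41040 - z(-134, 7*2 + 7) = 41040 - ((-134)⁵ + (7*2 + 7)*(9 - 134)) = 41040 - (-43204003424 + (14 + 7)*(-125)) = 41040 - (-43204003424 + 21*(-125)) = 41040 - (-43204003424 - 2625) = 41040 - 1*(-43204006049) = 41040 + 43204006049 = 43204047089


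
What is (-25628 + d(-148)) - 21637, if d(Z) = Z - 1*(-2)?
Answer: -47411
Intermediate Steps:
d(Z) = 2 + Z (d(Z) = Z + 2 = 2 + Z)
(-25628 + d(-148)) - 21637 = (-25628 + (2 - 148)) - 21637 = (-25628 - 146) - 21637 = -25774 - 21637 = -47411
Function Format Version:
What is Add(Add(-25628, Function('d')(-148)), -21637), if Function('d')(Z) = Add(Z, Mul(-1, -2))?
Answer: -47411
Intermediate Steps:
Function('d')(Z) = Add(2, Z) (Function('d')(Z) = Add(Z, 2) = Add(2, Z))
Add(Add(-25628, Function('d')(-148)), -21637) = Add(Add(-25628, Add(2, -148)), -21637) = Add(Add(-25628, -146), -21637) = Add(-25774, -21637) = -47411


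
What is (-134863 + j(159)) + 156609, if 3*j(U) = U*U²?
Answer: 1361639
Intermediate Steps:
j(U) = U³/3 (j(U) = (U*U²)/3 = U³/3)
(-134863 + j(159)) + 156609 = (-134863 + (⅓)*159³) + 156609 = (-134863 + (⅓)*4019679) + 156609 = (-134863 + 1339893) + 156609 = 1205030 + 156609 = 1361639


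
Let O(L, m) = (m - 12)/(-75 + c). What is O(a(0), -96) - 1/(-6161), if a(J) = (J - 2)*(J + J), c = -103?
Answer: 332783/548329 ≈ 0.60690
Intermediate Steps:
a(J) = 2*J*(-2 + J) (a(J) = (-2 + J)*(2*J) = 2*J*(-2 + J))
O(L, m) = 6/89 - m/178 (O(L, m) = (m - 12)/(-75 - 103) = (-12 + m)/(-178) = (-12 + m)*(-1/178) = 6/89 - m/178)
O(a(0), -96) - 1/(-6161) = (6/89 - 1/178*(-96)) - 1/(-6161) = (6/89 + 48/89) - 1*(-1/6161) = 54/89 + 1/6161 = 332783/548329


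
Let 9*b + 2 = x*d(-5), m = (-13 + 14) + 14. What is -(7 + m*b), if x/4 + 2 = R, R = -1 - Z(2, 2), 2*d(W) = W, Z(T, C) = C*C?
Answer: -361/3 ≈ -120.33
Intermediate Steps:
Z(T, C) = C²
d(W) = W/2
R = -5 (R = -1 - 1*2² = -1 - 1*4 = -1 - 4 = -5)
x = -28 (x = -8 + 4*(-5) = -8 - 20 = -28)
m = 15 (m = 1 + 14 = 15)
b = 68/9 (b = -2/9 + (-14*(-5))/9 = -2/9 + (-28*(-5/2))/9 = -2/9 + (⅑)*70 = -2/9 + 70/9 = 68/9 ≈ 7.5556)
-(7 + m*b) = -(7 + 15*(68/9)) = -(7 + 340/3) = -1*361/3 = -361/3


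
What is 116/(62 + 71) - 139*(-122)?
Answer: 2255530/133 ≈ 16959.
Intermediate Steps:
116/(62 + 71) - 139*(-122) = 116/133 + 16958 = 2255530/133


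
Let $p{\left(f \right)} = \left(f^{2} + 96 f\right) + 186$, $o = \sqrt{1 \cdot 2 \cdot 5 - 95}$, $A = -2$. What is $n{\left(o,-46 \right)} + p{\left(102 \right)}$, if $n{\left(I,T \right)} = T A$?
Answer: $20474$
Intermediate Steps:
$o = i \sqrt{85}$ ($o = \sqrt{2 \cdot 5 - 95} = \sqrt{10 - 95} = \sqrt{-85} = i \sqrt{85} \approx 9.2195 i$)
$n{\left(I,T \right)} = - 2 T$ ($n{\left(I,T \right)} = T \left(-2\right) = - 2 T$)
$p{\left(f \right)} = 186 + f^{2} + 96 f$
$n{\left(o,-46 \right)} + p{\left(102 \right)} = \left(-2\right) \left(-46\right) + \left(186 + 102^{2} + 96 \cdot 102\right) = 92 + \left(186 + 10404 + 9792\right) = 92 + 20382 = 20474$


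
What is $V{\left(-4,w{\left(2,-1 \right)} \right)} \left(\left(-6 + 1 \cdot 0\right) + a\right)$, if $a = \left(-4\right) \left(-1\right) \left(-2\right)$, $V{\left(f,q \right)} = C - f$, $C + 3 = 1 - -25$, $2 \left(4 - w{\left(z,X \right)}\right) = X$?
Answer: $-378$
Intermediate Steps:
$w{\left(z,X \right)} = 4 - \frac{X}{2}$
$C = 23$ ($C = -3 + \left(1 - -25\right) = -3 + \left(1 + 25\right) = -3 + 26 = 23$)
$V{\left(f,q \right)} = 23 - f$
$a = -8$ ($a = 4 \left(-2\right) = -8$)
$V{\left(-4,w{\left(2,-1 \right)} \right)} \left(\left(-6 + 1 \cdot 0\right) + a\right) = \left(23 - -4\right) \left(\left(-6 + 1 \cdot 0\right) - 8\right) = \left(23 + 4\right) \left(\left(-6 + 0\right) - 8\right) = 27 \left(-6 - 8\right) = 27 \left(-14\right) = -378$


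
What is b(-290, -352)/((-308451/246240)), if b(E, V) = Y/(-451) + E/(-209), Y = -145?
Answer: -63266400/46370467 ≈ -1.3644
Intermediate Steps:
b(E, V) = 145/451 - E/209 (b(E, V) = -145/(-451) + E/(-209) = -145*(-1/451) + E*(-1/209) = 145/451 - E/209)
b(-290, -352)/((-308451/246240)) = (145/451 - 1/209*(-290))/((-308451/246240)) = (145/451 + 290/209)/((-308451*1/246240)) = 14645/(8569*(-102817/82080)) = (14645/8569)*(-82080/102817) = -63266400/46370467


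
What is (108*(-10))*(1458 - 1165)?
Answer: -316440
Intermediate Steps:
(108*(-10))*(1458 - 1165) = -1080*293 = -316440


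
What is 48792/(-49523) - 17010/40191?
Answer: -934461834/663459631 ≈ -1.4085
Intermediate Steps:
48792/(-49523) - 17010/40191 = 48792*(-1/49523) - 17010*1/40191 = -48792/49523 - 5670/13397 = -934461834/663459631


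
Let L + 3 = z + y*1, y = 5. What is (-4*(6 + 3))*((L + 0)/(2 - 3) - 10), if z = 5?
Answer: 612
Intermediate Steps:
L = 7 (L = -3 + (5 + 5*1) = -3 + (5 + 5) = -3 + 10 = 7)
(-4*(6 + 3))*((L + 0)/(2 - 3) - 10) = (-4*(6 + 3))*((7 + 0)/(2 - 3) - 10) = (-4*9)*(7/(-1) - 10) = -36*(7*(-1) - 10) = -36*(-7 - 10) = -36*(-17) = 612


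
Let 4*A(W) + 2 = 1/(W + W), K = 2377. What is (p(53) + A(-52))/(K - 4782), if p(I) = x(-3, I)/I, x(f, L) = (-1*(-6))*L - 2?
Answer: -120379/53025440 ≈ -0.0022702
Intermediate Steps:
A(W) = -½ + 1/(8*W) (A(W) = -½ + 1/(4*(W + W)) = -½ + 1/(4*((2*W))) = -½ + (1/(2*W))/4 = -½ + 1/(8*W))
x(f, L) = -2 + 6*L (x(f, L) = 6*L - 2 = -2 + 6*L)
p(I) = (-2 + 6*I)/I
(p(53) + A(-52))/(K - 4782) = ((6 - 2/53) + (⅛)*(1 - 4*(-52))/(-52))/(2377 - 4782) = ((6 - 2*1/53) + (⅛)*(-1/52)*(1 + 208))/(-2405) = ((6 - 2/53) + (⅛)*(-1/52)*209)*(-1/2405) = (316/53 - 209/416)*(-1/2405) = (120379/22048)*(-1/2405) = -120379/53025440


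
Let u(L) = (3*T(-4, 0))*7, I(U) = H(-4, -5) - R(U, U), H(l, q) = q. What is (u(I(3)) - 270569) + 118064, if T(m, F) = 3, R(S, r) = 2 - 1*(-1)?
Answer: -152442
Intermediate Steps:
R(S, r) = 3 (R(S, r) = 2 + 1 = 3)
I(U) = -8 (I(U) = -5 - 1*3 = -5 - 3 = -8)
u(L) = 63 (u(L) = (3*3)*7 = 9*7 = 63)
(u(I(3)) - 270569) + 118064 = (63 - 270569) + 118064 = -270506 + 118064 = -152442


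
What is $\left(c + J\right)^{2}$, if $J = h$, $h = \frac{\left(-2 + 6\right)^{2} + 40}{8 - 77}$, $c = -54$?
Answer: $\frac{14303524}{4761} \approx 3004.3$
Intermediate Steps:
$h = - \frac{56}{69}$ ($h = \frac{4^{2} + 40}{-69} = \left(16 + 40\right) \left(- \frac{1}{69}\right) = 56 \left(- \frac{1}{69}\right) = - \frac{56}{69} \approx -0.81159$)
$J = - \frac{56}{69} \approx -0.81159$
$\left(c + J\right)^{2} = \left(-54 - \frac{56}{69}\right)^{2} = \left(- \frac{3782}{69}\right)^{2} = \frac{14303524}{4761}$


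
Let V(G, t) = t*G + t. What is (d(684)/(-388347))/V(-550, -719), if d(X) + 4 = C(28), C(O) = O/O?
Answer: 1/51097533219 ≈ 1.9570e-11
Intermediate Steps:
C(O) = 1
d(X) = -3 (d(X) = -4 + 1 = -3)
V(G, t) = t + G*t (V(G, t) = G*t + t = t + G*t)
(d(684)/(-388347))/V(-550, -719) = (-3/(-388347))/((-719*(1 - 550))) = (-3*(-1/388347))/((-719*(-549))) = (1/129449)/394731 = (1/129449)*(1/394731) = 1/51097533219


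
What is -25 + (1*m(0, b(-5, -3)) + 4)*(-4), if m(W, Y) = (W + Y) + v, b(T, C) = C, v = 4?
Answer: -45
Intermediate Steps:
m(W, Y) = 4 + W + Y (m(W, Y) = (W + Y) + 4 = 4 + W + Y)
-25 + (1*m(0, b(-5, -3)) + 4)*(-4) = -25 + (1*(4 + 0 - 3) + 4)*(-4) = -25 + (1*1 + 4)*(-4) = -25 + (1 + 4)*(-4) = -25 + 5*(-4) = -25 - 20 = -45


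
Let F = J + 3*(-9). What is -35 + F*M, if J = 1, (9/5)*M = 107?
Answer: -14225/9 ≈ -1580.6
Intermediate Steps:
M = 535/9 (M = (5/9)*107 = 535/9 ≈ 59.444)
F = -26 (F = 1 + 3*(-9) = 1 - 27 = -26)
-35 + F*M = -35 - 26*535/9 = -35 - 13910/9 = -14225/9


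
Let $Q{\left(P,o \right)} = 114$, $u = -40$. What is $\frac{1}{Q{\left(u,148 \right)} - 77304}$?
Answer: $- \frac{1}{77190} \approx -1.2955 \cdot 10^{-5}$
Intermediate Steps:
$\frac{1}{Q{\left(u,148 \right)} - 77304} = \frac{1}{114 - 77304} = \frac{1}{-77190} = - \frac{1}{77190}$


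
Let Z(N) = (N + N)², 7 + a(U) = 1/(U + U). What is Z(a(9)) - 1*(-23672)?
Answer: 1933057/81 ≈ 23865.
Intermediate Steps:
a(U) = -7 + 1/(2*U) (a(U) = -7 + 1/(U + U) = -7 + 1/(2*U))
Z(N) = 4*N² (Z(N) = (2*N)² = 4*N²)
Z(a(9)) - 1*(-23672) = 4*(-7 + (½)/9)² - 1*(-23672) = 4*(-7 + (½)*(⅑))² + 23672 = 4*(-7 + 1/18)² + 23672 = 4*(-125/18)² + 23672 = 4*(15625/324) + 23672 = 15625/81 + 23672 = 1933057/81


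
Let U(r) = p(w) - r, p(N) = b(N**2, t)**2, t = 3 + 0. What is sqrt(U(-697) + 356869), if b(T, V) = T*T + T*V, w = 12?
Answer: sqrt(448441790) ≈ 21176.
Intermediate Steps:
t = 3
b(T, V) = T**2 + T*V
p(N) = N**4*(3 + N**2)**2 (p(N) = (N**2*(N**2 + 3))**2 = (N**2*(3 + N**2))**2 = N**4*(3 + N**2)**2)
U(r) = 448084224 - r (U(r) = 12**4*(3 + 12**2)**2 - r = 20736*(3 + 144)**2 - r = 20736*147**2 - r = 20736*21609 - r = 448084224 - r)
sqrt(U(-697) + 356869) = sqrt((448084224 - 1*(-697)) + 356869) = sqrt((448084224 + 697) + 356869) = sqrt(448084921 + 356869) = sqrt(448441790)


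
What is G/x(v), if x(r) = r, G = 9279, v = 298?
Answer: 9279/298 ≈ 31.138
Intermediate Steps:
G/x(v) = 9279/298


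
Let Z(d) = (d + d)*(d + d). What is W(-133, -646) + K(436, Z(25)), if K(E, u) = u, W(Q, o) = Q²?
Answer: 20189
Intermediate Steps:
Z(d) = 4*d² (Z(d) = (2*d)*(2*d) = 4*d²)
W(-133, -646) + K(436, Z(25)) = (-133)² + 4*25² = 17689 + 4*625 = 17689 + 2500 = 20189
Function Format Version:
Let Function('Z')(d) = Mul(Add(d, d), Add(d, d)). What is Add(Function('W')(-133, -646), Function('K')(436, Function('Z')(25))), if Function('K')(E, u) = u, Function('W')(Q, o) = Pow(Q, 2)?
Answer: 20189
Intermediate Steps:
Function('Z')(d) = Mul(4, Pow(d, 2)) (Function('Z')(d) = Mul(Mul(2, d), Mul(2, d)) = Mul(4, Pow(d, 2)))
Add(Function('W')(-133, -646), Function('K')(436, Function('Z')(25))) = Add(Pow(-133, 2), Mul(4, Pow(25, 2))) = Add(17689, Mul(4, 625)) = Add(17689, 2500) = 20189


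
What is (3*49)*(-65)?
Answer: -9555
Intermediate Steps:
(3*49)*(-65) = 147*(-65) = -9555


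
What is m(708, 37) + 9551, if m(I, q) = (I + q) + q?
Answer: 10333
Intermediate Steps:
m(I, q) = I + 2*q
m(708, 37) + 9551 = (708 + 2*37) + 9551 = (708 + 74) + 9551 = 782 + 9551 = 10333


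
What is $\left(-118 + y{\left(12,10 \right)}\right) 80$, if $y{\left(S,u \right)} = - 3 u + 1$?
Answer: $-11760$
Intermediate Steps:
$y{\left(S,u \right)} = 1 - 3 u$
$\left(-118 + y{\left(12,10 \right)}\right) 80 = \left(-118 + \left(1 - 30\right)\right) 80 = \left(-118 - 29\right) 80 = \left(-147\right) 80 = -11760$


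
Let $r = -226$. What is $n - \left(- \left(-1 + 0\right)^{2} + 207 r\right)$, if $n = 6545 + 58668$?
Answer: $111996$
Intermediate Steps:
$n = 65213$
$n - \left(- \left(-1 + 0\right)^{2} + 207 r\right) = 65213 + \left(\left(-1 + 0\right)^{2} - -46782\right) = 65213 + \left(\left(-1\right)^{2} + 46782\right) = 65213 + \left(1 + 46782\right) = 65213 + 46783 = 111996$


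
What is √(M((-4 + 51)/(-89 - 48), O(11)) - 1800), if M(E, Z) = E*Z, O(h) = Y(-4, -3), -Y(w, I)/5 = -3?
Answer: I*√33880785/137 ≈ 42.487*I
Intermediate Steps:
Y(w, I) = 15 (Y(w, I) = -5*(-3) = 15)
O(h) = 15
√(M((-4 + 51)/(-89 - 48), O(11)) - 1800) = √(((-4 + 51)/(-89 - 48))*15 - 1800) = √((47/(-137))*15 - 1800) = √((47*(-1/137))*15 - 1800) = √(-47/137*15 - 1800) = √(-705/137 - 1800) = √(-247305/137) = I*√33880785/137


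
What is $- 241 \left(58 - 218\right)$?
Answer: $38560$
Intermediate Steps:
$- 241 \left(58 - 218\right) = \left(-241\right) \left(-160\right) = 38560$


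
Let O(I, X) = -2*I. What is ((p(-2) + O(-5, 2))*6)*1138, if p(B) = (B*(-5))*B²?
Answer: 341400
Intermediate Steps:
p(B) = -5*B³ (p(B) = (-5*B)*B² = -5*B³)
((p(-2) + O(-5, 2))*6)*1138 = ((-5*(-2)³ - 2*(-5))*6)*1138 = ((-5*(-8) + 10)*6)*1138 = ((40 + 10)*6)*1138 = (50*6)*1138 = 300*1138 = 341400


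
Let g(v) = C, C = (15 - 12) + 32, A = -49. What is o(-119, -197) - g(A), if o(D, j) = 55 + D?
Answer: -99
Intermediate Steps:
C = 35 (C = 3 + 32 = 35)
g(v) = 35
o(-119, -197) - g(A) = (55 - 119) - 1*35 = -64 - 35 = -99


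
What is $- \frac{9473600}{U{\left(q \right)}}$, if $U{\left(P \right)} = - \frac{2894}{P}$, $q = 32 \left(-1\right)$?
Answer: $- \frac{151577600}{1447} \approx -1.0475 \cdot 10^{5}$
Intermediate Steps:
$q = -32$
$- \frac{9473600}{U{\left(q \right)}} = - \frac{9473600}{\left(-2894\right) \frac{1}{-32}} = - \frac{9473600}{\left(-2894\right) \left(- \frac{1}{32}\right)} = - \frac{9473600}{\frac{1447}{16}} = \left(-9473600\right) \frac{16}{1447} = - \frac{151577600}{1447}$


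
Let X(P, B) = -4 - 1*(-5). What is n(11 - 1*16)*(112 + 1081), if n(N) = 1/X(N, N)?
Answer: 1193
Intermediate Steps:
X(P, B) = 1 (X(P, B) = -4 + 5 = 1)
n(N) = 1 (n(N) = 1/1 = 1)
n(11 - 1*16)*(112 + 1081) = 1*(112 + 1081) = 1*1193 = 1193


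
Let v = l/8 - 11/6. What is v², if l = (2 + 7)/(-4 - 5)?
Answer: 2209/576 ≈ 3.8351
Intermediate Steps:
l = -1 (l = 9/(-9) = 9*(-⅑) = -1)
v = -47/24 (v = -1/8 - 11/6 = -1*⅛ - 11*⅙ = -⅛ - 11/6 = -47/24 ≈ -1.9583)
v² = (-47/24)² = 2209/576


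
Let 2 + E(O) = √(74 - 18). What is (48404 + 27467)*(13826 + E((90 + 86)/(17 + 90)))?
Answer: 1048840704 + 151742*√14 ≈ 1.0494e+9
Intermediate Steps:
E(O) = -2 + 2*√14 (E(O) = -2 + √(74 - 18) = -2 + √56 = -2 + 2*√14)
(48404 + 27467)*(13826 + E((90 + 86)/(17 + 90))) = (48404 + 27467)*(13826 + (-2 + 2*√14)) = 75871*(13824 + 2*√14) = 1048840704 + 151742*√14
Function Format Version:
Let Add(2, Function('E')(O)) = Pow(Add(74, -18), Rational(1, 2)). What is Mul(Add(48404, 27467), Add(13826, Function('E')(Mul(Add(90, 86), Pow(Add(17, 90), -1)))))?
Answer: Add(1048840704, Mul(151742, Pow(14, Rational(1, 2)))) ≈ 1.0494e+9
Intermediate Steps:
Function('E')(O) = Add(-2, Mul(2, Pow(14, Rational(1, 2)))) (Function('E')(O) = Add(-2, Pow(Add(74, -18), Rational(1, 2))) = Add(-2, Pow(56, Rational(1, 2))) = Add(-2, Mul(2, Pow(14, Rational(1, 2)))))
Mul(Add(48404, 27467), Add(13826, Function('E')(Mul(Add(90, 86), Pow(Add(17, 90), -1))))) = Mul(Add(48404, 27467), Add(13826, Add(-2, Mul(2, Pow(14, Rational(1, 2)))))) = Mul(75871, Add(13824, Mul(2, Pow(14, Rational(1, 2))))) = Add(1048840704, Mul(151742, Pow(14, Rational(1, 2))))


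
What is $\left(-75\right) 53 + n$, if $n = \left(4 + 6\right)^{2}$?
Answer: $-3875$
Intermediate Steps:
$n = 100$ ($n = 10^{2} = 100$)
$\left(-75\right) 53 + n = \left(-75\right) 53 + 100 = -3975 + 100 = -3875$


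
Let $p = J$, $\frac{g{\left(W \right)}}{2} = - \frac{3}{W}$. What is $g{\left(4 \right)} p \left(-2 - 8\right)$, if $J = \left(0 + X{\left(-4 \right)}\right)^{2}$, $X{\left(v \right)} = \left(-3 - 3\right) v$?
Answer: $8640$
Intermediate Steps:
$X{\left(v \right)} = - 6 v$
$g{\left(W \right)} = - \frac{6}{W}$ ($g{\left(W \right)} = 2 \left(- \frac{3}{W}\right) = - \frac{6}{W}$)
$J = 576$ ($J = \left(0 - -24\right)^{2} = \left(0 + 24\right)^{2} = 24^{2} = 576$)
$p = 576$
$g{\left(4 \right)} p \left(-2 - 8\right) = - \frac{6}{4} \cdot 576 \left(-2 - 8\right) = \left(-6\right) \frac{1}{4} \cdot 576 \left(-2 - 8\right) = \left(- \frac{3}{2}\right) 576 \left(-10\right) = \left(-864\right) \left(-10\right) = 8640$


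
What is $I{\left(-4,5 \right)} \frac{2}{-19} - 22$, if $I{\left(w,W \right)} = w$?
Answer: $- \frac{410}{19} \approx -21.579$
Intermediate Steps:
$I{\left(-4,5 \right)} \frac{2}{-19} - 22 = - 4 \frac{2}{-19} - 22 = - 4 \cdot 2 \left(- \frac{1}{19}\right) - 22 = \left(-4\right) \left(- \frac{2}{19}\right) - 22 = \frac{8}{19} - 22 = - \frac{410}{19}$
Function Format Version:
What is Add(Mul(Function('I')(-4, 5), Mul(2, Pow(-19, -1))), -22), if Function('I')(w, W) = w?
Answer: Rational(-410, 19) ≈ -21.579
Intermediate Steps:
Add(Mul(Function('I')(-4, 5), Mul(2, Pow(-19, -1))), -22) = Add(Mul(-4, Mul(2, Pow(-19, -1))), -22) = Add(Mul(-4, Mul(2, Rational(-1, 19))), -22) = Add(Mul(-4, Rational(-2, 19)), -22) = Add(Rational(8, 19), -22) = Rational(-410, 19)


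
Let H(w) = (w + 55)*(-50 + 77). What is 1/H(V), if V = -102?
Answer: -1/1269 ≈ -0.00078802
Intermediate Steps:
H(w) = 1485 + 27*w (H(w) = (55 + w)*27 = 1485 + 27*w)
1/H(V) = 1/(1485 + 27*(-102)) = 1/(1485 - 2754) = 1/(-1269) = -1/1269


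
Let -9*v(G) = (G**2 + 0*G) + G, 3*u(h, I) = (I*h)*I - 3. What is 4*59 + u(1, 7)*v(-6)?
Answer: 1664/9 ≈ 184.89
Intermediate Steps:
u(h, I) = -1 + h*I**2/3 (u(h, I) = ((I*h)*I - 3)/3 = (h*I**2 - 3)/3 = (-3 + h*I**2)/3 = -1 + h*I**2/3)
v(G) = -G/9 - G**2/9 (v(G) = -((G**2 + 0*G) + G)/9 = -((G**2 + 0) + G)/9 = -(G**2 + G)/9 = -(G + G**2)/9 = -G/9 - G**2/9)
4*59 + u(1, 7)*v(-6) = 4*59 + (-1 + (1/3)*1*7**2)*(-1/9*(-6)*(1 - 6)) = 236 + (-1 + (1/3)*1*49)*(-1/9*(-6)*(-5)) = 236 + (-1 + 49/3)*(-10/3) = 236 + (46/3)*(-10/3) = 236 - 460/9 = 1664/9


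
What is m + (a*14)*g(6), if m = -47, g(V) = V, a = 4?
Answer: 289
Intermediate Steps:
m + (a*14)*g(6) = -47 + (4*14)*6 = -47 + 56*6 = -47 + 336 = 289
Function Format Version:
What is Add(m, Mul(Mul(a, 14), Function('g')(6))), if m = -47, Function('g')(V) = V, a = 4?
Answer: 289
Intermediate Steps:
Add(m, Mul(Mul(a, 14), Function('g')(6))) = Add(-47, Mul(Mul(4, 14), 6)) = Add(-47, Mul(56, 6)) = Add(-47, 336) = 289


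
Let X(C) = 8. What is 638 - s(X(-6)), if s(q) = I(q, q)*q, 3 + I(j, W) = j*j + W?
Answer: 86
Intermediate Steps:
I(j, W) = -3 + W + j² (I(j, W) = -3 + (j*j + W) = -3 + (j² + W) = -3 + (W + j²) = -3 + W + j²)
s(q) = q*(-3 + q + q²) (s(q) = (-3 + q + q²)*q = q*(-3 + q + q²))
638 - s(X(-6)) = 638 - 8*(-3 + 8 + 8²) = 638 - 8*(-3 + 8 + 64) = 638 - 8*69 = 638 - 1*552 = 638 - 552 = 86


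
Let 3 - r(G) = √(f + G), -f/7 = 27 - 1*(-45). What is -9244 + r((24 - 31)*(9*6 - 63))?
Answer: -9241 - 21*I ≈ -9241.0 - 21.0*I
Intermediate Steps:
f = -504 (f = -7*(27 - 1*(-45)) = -7*(27 + 45) = -7*72 = -504)
r(G) = 3 - √(-504 + G)
-9244 + r((24 - 31)*(9*6 - 63)) = -9244 + (3 - √(-504 + (24 - 31)*(9*6 - 63))) = -9244 + (3 - √(-504 - 7*(54 - 63))) = -9244 + (3 - √(-504 - 7*(-9))) = -9244 + (3 - √(-504 + 63)) = -9244 + (3 - √(-441)) = -9244 + (3 - 21*I) = -9241 - 21*I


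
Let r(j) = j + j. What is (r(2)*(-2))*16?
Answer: -128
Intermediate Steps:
r(j) = 2*j
(r(2)*(-2))*16 = ((2*2)*(-2))*16 = (4*(-2))*16 = -8*16 = -128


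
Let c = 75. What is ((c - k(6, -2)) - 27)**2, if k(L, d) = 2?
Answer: 2116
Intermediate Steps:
((c - k(6, -2)) - 27)**2 = ((75 - 1*2) - 27)**2 = ((75 - 2) - 27)**2 = (73 - 27)**2 = 46**2 = 2116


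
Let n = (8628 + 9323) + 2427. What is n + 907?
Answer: 21285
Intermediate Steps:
n = 20378 (n = 17951 + 2427 = 20378)
n + 907 = 20378 + 907 = 21285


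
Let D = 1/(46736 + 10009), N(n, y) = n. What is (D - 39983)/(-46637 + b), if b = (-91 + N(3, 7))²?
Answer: 119412386/116157015 ≈ 1.0280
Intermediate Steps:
b = 7744 (b = (-91 + 3)² = (-88)² = 7744)
D = 1/56745 ≈ 1.7623e-5
(D - 39983)/(-46637 + b) = (1/56745 - 39983)/(-46637 + 7744) = -2268835334/56745/(-38893) = -2268835334/56745*(-1/38893) = 119412386/116157015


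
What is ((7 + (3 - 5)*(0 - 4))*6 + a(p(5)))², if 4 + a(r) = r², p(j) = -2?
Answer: 8100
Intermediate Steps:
a(r) = -4 + r²
((7 + (3 - 5)*(0 - 4))*6 + a(p(5)))² = ((7 + (3 - 5)*(0 - 4))*6 + (-4 + (-2)²))² = ((7 - 2*(-4))*6 + (-4 + 4))² = ((7 + 8)*6 + 0)² = (15*6 + 0)² = (90 + 0)² = 90² = 8100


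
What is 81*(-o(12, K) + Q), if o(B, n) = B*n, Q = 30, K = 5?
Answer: -2430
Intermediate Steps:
81*(-o(12, K) + Q) = 81*(-12*5 + 30) = 81*(-1*60 + 30) = 81*(-60 + 30) = 81*(-30) = -2430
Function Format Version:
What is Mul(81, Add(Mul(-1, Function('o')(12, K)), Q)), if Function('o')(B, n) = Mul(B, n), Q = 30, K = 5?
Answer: -2430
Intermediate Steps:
Mul(81, Add(Mul(-1, Function('o')(12, K)), Q)) = Mul(81, Add(Mul(-1, Mul(12, 5)), 30)) = Mul(81, Add(Mul(-1, 60), 30)) = Mul(81, Add(-60, 30)) = Mul(81, -30) = -2430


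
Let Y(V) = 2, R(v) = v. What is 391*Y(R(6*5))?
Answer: 782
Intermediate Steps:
391*Y(R(6*5)) = 391*2 = 782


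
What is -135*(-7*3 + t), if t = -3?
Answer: 3240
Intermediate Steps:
-135*(-7*3 + t) = -135*(-7*3 - 3) = -135*(-21 - 3) = -135*(-24) = 3240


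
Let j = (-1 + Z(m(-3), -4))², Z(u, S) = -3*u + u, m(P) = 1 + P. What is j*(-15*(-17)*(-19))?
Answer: -43605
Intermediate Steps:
Z(u, S) = -2*u
j = 9 (j = (-1 - 2*(1 - 3))² = (-1 - 2*(-2))² = (-1 + 4)² = 3² = 9)
j*(-15*(-17)*(-19)) = 9*(-15*(-17)*(-19)) = 9*(255*(-19)) = 9*(-4845) = -43605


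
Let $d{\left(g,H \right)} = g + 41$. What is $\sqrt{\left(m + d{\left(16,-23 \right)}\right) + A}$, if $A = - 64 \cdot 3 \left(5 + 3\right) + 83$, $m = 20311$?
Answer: $\sqrt{18915} \approx 137.53$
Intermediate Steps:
$d{\left(g,H \right)} = 41 + g$
$A = -1453$ ($A = - 64 \cdot 3 \cdot 8 + 83 = \left(-64\right) 24 + 83 = -1536 + 83 = -1453$)
$\sqrt{\left(m + d{\left(16,-23 \right)}\right) + A} = \sqrt{\left(20311 + \left(41 + 16\right)\right) - 1453} = \sqrt{\left(20311 + 57\right) - 1453} = \sqrt{20368 - 1453} = \sqrt{18915}$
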